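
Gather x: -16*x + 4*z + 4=-16*x + 4*z + 4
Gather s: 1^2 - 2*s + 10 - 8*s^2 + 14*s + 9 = -8*s^2 + 12*s + 20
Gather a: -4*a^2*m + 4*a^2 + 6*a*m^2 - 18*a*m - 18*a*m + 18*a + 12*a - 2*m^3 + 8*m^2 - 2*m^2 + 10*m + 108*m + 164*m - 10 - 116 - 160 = a^2*(4 - 4*m) + a*(6*m^2 - 36*m + 30) - 2*m^3 + 6*m^2 + 282*m - 286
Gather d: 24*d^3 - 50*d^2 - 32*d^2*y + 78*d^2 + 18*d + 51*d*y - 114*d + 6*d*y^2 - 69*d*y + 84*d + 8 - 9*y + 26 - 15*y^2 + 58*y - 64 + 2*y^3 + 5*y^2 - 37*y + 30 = 24*d^3 + d^2*(28 - 32*y) + d*(6*y^2 - 18*y - 12) + 2*y^3 - 10*y^2 + 12*y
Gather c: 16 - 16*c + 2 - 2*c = 18 - 18*c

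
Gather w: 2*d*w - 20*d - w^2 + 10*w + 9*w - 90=-20*d - w^2 + w*(2*d + 19) - 90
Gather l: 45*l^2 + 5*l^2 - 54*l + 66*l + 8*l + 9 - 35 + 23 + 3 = 50*l^2 + 20*l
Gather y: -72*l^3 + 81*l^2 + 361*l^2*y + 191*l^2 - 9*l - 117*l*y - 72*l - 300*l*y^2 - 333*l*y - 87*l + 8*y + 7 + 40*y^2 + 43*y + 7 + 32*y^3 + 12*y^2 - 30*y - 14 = -72*l^3 + 272*l^2 - 168*l + 32*y^3 + y^2*(52 - 300*l) + y*(361*l^2 - 450*l + 21)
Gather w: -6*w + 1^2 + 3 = 4 - 6*w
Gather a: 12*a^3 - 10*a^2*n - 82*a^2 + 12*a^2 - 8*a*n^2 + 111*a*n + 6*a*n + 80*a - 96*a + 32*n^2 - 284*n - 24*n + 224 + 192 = 12*a^3 + a^2*(-10*n - 70) + a*(-8*n^2 + 117*n - 16) + 32*n^2 - 308*n + 416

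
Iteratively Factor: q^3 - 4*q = (q)*(q^2 - 4) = q*(q + 2)*(q - 2)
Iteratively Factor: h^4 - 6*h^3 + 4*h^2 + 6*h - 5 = (h - 1)*(h^3 - 5*h^2 - h + 5) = (h - 1)*(h + 1)*(h^2 - 6*h + 5) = (h - 5)*(h - 1)*(h + 1)*(h - 1)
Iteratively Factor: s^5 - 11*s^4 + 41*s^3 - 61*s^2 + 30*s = (s - 5)*(s^4 - 6*s^3 + 11*s^2 - 6*s) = s*(s - 5)*(s^3 - 6*s^2 + 11*s - 6) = s*(s - 5)*(s - 3)*(s^2 - 3*s + 2) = s*(s - 5)*(s - 3)*(s - 1)*(s - 2)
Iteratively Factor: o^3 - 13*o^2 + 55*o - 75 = (o - 5)*(o^2 - 8*o + 15) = (o - 5)^2*(o - 3)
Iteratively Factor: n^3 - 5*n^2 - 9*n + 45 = (n - 5)*(n^2 - 9) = (n - 5)*(n + 3)*(n - 3)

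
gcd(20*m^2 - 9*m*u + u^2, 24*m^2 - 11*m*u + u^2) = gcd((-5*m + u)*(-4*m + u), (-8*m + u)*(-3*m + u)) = 1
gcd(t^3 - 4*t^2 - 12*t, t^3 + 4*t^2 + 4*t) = t^2 + 2*t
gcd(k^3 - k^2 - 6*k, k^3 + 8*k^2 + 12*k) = k^2 + 2*k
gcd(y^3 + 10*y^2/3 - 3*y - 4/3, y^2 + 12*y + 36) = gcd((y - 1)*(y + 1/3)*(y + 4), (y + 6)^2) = 1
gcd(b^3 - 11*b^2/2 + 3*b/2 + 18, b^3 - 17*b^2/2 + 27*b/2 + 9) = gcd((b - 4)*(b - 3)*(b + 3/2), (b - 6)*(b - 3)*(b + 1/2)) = b - 3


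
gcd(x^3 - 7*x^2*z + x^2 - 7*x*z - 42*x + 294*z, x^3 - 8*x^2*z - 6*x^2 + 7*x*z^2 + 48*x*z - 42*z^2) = x^2 - 7*x*z - 6*x + 42*z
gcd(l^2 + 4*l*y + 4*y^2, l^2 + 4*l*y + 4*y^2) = l^2 + 4*l*y + 4*y^2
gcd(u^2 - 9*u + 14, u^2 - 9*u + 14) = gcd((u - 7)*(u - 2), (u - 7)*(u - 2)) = u^2 - 9*u + 14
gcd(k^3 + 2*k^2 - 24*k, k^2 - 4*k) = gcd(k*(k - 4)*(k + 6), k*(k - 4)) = k^2 - 4*k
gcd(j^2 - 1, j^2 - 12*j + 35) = 1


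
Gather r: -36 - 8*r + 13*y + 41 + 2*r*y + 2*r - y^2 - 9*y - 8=r*(2*y - 6) - y^2 + 4*y - 3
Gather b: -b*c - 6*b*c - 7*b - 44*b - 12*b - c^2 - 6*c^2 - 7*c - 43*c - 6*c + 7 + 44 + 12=b*(-7*c - 63) - 7*c^2 - 56*c + 63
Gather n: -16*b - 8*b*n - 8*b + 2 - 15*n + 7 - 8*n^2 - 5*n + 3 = -24*b - 8*n^2 + n*(-8*b - 20) + 12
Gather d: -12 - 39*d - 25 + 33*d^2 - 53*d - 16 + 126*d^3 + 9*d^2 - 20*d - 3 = 126*d^3 + 42*d^2 - 112*d - 56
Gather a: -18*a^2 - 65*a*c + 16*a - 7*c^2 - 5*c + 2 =-18*a^2 + a*(16 - 65*c) - 7*c^2 - 5*c + 2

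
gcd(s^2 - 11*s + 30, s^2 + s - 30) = s - 5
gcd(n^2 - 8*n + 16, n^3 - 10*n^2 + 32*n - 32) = n^2 - 8*n + 16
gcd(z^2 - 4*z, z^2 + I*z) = z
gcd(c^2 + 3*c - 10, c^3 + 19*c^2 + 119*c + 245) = c + 5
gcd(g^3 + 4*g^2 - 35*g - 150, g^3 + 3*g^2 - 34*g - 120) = g^2 - g - 30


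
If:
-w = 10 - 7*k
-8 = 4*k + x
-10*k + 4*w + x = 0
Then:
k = 24/7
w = 14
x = -152/7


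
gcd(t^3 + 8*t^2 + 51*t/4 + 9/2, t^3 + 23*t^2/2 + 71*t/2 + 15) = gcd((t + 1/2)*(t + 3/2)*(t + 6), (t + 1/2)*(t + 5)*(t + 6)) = t^2 + 13*t/2 + 3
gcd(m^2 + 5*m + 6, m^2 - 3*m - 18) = m + 3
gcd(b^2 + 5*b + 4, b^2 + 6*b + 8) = b + 4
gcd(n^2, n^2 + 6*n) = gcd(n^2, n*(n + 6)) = n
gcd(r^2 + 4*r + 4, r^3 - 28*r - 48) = r + 2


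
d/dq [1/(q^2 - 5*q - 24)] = (5 - 2*q)/(-q^2 + 5*q + 24)^2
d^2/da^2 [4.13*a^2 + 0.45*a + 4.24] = 8.26000000000000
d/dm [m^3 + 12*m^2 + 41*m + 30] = 3*m^2 + 24*m + 41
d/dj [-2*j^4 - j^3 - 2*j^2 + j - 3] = -8*j^3 - 3*j^2 - 4*j + 1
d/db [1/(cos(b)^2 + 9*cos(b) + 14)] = (2*cos(b) + 9)*sin(b)/(cos(b)^2 + 9*cos(b) + 14)^2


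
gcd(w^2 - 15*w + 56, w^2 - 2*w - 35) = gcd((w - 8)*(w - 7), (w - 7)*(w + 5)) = w - 7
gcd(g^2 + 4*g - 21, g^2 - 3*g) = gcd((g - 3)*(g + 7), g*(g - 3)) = g - 3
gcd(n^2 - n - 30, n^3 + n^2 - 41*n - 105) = n + 5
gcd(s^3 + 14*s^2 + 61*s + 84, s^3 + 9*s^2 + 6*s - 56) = s^2 + 11*s + 28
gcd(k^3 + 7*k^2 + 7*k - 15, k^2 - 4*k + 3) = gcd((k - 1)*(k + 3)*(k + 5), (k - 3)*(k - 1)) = k - 1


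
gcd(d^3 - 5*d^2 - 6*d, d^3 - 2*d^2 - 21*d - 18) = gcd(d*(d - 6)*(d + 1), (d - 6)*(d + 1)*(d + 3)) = d^2 - 5*d - 6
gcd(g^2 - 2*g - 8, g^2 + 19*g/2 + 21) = 1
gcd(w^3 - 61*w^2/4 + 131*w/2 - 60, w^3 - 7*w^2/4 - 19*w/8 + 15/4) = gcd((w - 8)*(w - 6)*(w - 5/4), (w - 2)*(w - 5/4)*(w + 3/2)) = w - 5/4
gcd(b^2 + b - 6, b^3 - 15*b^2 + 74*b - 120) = 1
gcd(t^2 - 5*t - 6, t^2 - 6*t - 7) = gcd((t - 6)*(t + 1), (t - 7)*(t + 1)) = t + 1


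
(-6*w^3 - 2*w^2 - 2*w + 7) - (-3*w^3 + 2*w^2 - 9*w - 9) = -3*w^3 - 4*w^2 + 7*w + 16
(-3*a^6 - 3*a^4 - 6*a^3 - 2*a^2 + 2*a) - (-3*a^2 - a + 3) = -3*a^6 - 3*a^4 - 6*a^3 + a^2 + 3*a - 3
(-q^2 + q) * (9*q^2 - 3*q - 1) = -9*q^4 + 12*q^3 - 2*q^2 - q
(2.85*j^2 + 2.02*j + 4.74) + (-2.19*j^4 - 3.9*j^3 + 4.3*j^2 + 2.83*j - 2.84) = -2.19*j^4 - 3.9*j^3 + 7.15*j^2 + 4.85*j + 1.9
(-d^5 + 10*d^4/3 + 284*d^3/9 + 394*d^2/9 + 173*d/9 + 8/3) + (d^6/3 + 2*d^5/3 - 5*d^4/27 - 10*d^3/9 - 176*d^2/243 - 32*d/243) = d^6/3 - d^5/3 + 85*d^4/27 + 274*d^3/9 + 10462*d^2/243 + 4639*d/243 + 8/3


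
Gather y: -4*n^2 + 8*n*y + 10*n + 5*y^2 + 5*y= -4*n^2 + 10*n + 5*y^2 + y*(8*n + 5)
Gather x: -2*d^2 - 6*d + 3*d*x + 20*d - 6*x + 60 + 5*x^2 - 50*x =-2*d^2 + 14*d + 5*x^2 + x*(3*d - 56) + 60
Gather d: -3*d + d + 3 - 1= 2 - 2*d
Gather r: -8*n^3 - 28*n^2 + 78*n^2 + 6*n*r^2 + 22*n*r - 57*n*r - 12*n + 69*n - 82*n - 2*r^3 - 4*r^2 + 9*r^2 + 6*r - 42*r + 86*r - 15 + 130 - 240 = -8*n^3 + 50*n^2 - 25*n - 2*r^3 + r^2*(6*n + 5) + r*(50 - 35*n) - 125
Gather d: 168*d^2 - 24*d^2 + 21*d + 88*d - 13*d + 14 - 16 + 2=144*d^2 + 96*d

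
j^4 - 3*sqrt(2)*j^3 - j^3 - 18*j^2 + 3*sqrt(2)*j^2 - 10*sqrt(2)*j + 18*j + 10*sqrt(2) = (j - 1)*(j - 5*sqrt(2))*(j + sqrt(2))^2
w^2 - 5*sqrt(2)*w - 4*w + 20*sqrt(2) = (w - 4)*(w - 5*sqrt(2))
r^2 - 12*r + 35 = (r - 7)*(r - 5)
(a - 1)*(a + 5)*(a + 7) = a^3 + 11*a^2 + 23*a - 35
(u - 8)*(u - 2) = u^2 - 10*u + 16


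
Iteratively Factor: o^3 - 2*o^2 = (o)*(o^2 - 2*o) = o^2*(o - 2)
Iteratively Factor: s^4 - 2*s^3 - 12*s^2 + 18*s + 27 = (s + 1)*(s^3 - 3*s^2 - 9*s + 27) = (s - 3)*(s + 1)*(s^2 - 9) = (s - 3)*(s + 1)*(s + 3)*(s - 3)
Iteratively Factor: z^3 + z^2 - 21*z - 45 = (z + 3)*(z^2 - 2*z - 15) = (z - 5)*(z + 3)*(z + 3)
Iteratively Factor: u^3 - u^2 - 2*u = (u + 1)*(u^2 - 2*u) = u*(u + 1)*(u - 2)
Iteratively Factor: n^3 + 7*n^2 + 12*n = (n + 3)*(n^2 + 4*n) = (n + 3)*(n + 4)*(n)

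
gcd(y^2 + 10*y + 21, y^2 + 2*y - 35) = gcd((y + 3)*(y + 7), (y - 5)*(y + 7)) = y + 7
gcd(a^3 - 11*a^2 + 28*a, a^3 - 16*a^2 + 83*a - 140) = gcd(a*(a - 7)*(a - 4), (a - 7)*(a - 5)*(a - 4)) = a^2 - 11*a + 28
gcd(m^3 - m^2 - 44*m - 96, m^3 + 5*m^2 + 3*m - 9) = m + 3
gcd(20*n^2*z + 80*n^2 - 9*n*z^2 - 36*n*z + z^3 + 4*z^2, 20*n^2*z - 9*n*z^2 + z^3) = 20*n^2 - 9*n*z + z^2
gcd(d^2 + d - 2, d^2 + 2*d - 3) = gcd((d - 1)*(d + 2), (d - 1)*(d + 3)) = d - 1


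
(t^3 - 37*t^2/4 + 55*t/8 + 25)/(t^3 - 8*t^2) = 1 - 5/(4*t) - 25/(8*t^2)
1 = 1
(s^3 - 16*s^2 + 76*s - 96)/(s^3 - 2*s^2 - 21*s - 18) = (s^2 - 10*s + 16)/(s^2 + 4*s + 3)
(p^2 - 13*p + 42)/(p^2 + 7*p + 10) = (p^2 - 13*p + 42)/(p^2 + 7*p + 10)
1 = 1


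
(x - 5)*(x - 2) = x^2 - 7*x + 10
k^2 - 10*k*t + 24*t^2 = (k - 6*t)*(k - 4*t)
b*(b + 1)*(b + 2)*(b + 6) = b^4 + 9*b^3 + 20*b^2 + 12*b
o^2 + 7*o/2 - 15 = (o - 5/2)*(o + 6)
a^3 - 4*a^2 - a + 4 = (a - 4)*(a - 1)*(a + 1)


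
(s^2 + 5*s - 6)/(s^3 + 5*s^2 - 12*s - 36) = (s - 1)/(s^2 - s - 6)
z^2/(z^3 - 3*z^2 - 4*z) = z/(z^2 - 3*z - 4)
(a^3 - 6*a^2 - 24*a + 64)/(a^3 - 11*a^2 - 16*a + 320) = (a^2 + 2*a - 8)/(a^2 - 3*a - 40)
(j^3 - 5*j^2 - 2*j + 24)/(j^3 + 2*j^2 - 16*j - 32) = (j - 3)/(j + 4)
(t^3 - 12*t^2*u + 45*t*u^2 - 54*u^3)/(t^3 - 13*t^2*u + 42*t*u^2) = (t^2 - 6*t*u + 9*u^2)/(t*(t - 7*u))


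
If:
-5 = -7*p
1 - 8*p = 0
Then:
No Solution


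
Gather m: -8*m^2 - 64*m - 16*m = -8*m^2 - 80*m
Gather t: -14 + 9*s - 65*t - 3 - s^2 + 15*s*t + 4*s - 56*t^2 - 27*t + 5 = -s^2 + 13*s - 56*t^2 + t*(15*s - 92) - 12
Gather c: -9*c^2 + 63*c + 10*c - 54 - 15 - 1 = -9*c^2 + 73*c - 70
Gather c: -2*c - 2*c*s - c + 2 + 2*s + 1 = c*(-2*s - 3) + 2*s + 3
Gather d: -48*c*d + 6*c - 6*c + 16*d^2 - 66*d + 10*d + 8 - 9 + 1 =16*d^2 + d*(-48*c - 56)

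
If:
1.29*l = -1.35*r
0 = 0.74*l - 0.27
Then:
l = 0.36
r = -0.35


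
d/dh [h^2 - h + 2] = 2*h - 1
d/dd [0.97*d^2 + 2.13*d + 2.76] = 1.94*d + 2.13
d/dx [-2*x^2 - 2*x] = -4*x - 2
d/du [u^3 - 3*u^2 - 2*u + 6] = 3*u^2 - 6*u - 2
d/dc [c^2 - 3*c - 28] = 2*c - 3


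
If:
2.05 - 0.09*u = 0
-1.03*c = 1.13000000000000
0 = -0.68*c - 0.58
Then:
No Solution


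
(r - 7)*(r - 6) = r^2 - 13*r + 42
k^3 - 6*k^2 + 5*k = k*(k - 5)*(k - 1)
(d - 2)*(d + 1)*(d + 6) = d^3 + 5*d^2 - 8*d - 12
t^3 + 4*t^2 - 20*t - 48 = (t - 4)*(t + 2)*(t + 6)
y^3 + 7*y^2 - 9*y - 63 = (y - 3)*(y + 3)*(y + 7)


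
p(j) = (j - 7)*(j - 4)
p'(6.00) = 1.00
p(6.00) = -2.00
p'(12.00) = 13.00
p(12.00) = 40.00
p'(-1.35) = -13.70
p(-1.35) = 44.67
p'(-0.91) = -12.82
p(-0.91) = 38.84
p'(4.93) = -1.14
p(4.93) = -1.93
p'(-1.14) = -13.28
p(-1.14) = 41.84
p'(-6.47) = -23.94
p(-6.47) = 141.03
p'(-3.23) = -17.46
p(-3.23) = 73.96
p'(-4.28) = -19.56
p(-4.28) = 93.40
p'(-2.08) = -15.16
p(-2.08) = 55.21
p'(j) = 2*j - 11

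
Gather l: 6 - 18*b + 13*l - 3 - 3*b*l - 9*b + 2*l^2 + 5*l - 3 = -27*b + 2*l^2 + l*(18 - 3*b)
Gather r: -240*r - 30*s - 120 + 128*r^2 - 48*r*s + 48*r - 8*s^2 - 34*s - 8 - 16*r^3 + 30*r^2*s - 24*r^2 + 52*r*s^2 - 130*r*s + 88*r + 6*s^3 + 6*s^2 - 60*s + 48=-16*r^3 + r^2*(30*s + 104) + r*(52*s^2 - 178*s - 104) + 6*s^3 - 2*s^2 - 124*s - 80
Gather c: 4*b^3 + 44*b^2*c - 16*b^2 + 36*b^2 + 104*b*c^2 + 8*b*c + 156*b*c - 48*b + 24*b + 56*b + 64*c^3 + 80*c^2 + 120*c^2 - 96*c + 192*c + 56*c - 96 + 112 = 4*b^3 + 20*b^2 + 32*b + 64*c^3 + c^2*(104*b + 200) + c*(44*b^2 + 164*b + 152) + 16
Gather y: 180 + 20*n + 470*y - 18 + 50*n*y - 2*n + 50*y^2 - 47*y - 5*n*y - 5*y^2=18*n + 45*y^2 + y*(45*n + 423) + 162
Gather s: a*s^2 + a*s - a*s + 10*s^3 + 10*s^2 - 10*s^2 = a*s^2 + 10*s^3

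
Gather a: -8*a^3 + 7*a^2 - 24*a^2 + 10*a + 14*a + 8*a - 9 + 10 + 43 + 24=-8*a^3 - 17*a^2 + 32*a + 68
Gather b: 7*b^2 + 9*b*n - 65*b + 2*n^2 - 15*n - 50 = 7*b^2 + b*(9*n - 65) + 2*n^2 - 15*n - 50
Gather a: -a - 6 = -a - 6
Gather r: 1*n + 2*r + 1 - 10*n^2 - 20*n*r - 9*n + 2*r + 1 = -10*n^2 - 8*n + r*(4 - 20*n) + 2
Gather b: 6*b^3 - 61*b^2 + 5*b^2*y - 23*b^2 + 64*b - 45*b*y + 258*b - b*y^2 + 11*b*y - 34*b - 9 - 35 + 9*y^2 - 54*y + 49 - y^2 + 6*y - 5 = 6*b^3 + b^2*(5*y - 84) + b*(-y^2 - 34*y + 288) + 8*y^2 - 48*y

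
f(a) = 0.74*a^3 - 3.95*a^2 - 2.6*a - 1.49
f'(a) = 2.22*a^2 - 7.9*a - 2.6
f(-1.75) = -13.00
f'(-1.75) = 18.02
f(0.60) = -4.31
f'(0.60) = -6.54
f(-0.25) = -1.10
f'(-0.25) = -0.49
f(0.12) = -1.86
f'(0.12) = -3.52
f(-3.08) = -52.57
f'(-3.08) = 42.79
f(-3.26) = -60.63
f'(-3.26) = 46.75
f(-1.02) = -3.73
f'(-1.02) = 7.77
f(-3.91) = -95.95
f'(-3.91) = 62.23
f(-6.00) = -287.93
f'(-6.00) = 124.72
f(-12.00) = -1817.81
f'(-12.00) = 411.88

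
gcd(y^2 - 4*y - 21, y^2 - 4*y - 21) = y^2 - 4*y - 21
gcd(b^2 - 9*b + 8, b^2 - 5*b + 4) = b - 1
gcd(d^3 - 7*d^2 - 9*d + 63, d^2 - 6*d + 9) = d - 3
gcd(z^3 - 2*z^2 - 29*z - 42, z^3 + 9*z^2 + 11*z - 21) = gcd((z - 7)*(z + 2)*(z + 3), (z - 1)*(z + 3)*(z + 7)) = z + 3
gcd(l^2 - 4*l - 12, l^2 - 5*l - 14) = l + 2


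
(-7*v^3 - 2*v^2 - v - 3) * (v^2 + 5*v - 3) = -7*v^5 - 37*v^4 + 10*v^3 - 2*v^2 - 12*v + 9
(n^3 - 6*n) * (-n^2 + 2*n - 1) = -n^5 + 2*n^4 + 5*n^3 - 12*n^2 + 6*n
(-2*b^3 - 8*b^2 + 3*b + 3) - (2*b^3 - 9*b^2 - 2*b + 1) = -4*b^3 + b^2 + 5*b + 2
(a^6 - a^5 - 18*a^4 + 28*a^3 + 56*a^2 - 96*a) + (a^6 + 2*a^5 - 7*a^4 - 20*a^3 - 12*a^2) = 2*a^6 + a^5 - 25*a^4 + 8*a^3 + 44*a^2 - 96*a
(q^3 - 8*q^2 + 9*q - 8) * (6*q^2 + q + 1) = 6*q^5 - 47*q^4 + 47*q^3 - 47*q^2 + q - 8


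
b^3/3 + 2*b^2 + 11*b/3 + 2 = (b/3 + 1)*(b + 1)*(b + 2)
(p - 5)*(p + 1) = p^2 - 4*p - 5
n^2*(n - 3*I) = n^3 - 3*I*n^2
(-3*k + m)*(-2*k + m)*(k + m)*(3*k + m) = 18*k^4 + 9*k^3*m - 11*k^2*m^2 - k*m^3 + m^4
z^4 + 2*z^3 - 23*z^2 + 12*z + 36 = (z - 3)*(z - 2)*(z + 1)*(z + 6)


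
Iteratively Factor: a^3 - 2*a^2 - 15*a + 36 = (a + 4)*(a^2 - 6*a + 9) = (a - 3)*(a + 4)*(a - 3)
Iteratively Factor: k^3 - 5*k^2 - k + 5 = (k - 1)*(k^2 - 4*k - 5) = (k - 1)*(k + 1)*(k - 5)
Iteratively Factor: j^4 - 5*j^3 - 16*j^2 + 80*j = (j - 5)*(j^3 - 16*j) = j*(j - 5)*(j^2 - 16) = j*(j - 5)*(j - 4)*(j + 4)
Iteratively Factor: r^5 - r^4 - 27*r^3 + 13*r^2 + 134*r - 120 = (r + 3)*(r^4 - 4*r^3 - 15*r^2 + 58*r - 40) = (r - 1)*(r + 3)*(r^3 - 3*r^2 - 18*r + 40) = (r - 5)*(r - 1)*(r + 3)*(r^2 + 2*r - 8) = (r - 5)*(r - 1)*(r + 3)*(r + 4)*(r - 2)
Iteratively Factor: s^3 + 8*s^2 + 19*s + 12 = (s + 3)*(s^2 + 5*s + 4) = (s + 1)*(s + 3)*(s + 4)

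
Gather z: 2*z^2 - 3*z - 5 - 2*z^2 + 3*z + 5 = 0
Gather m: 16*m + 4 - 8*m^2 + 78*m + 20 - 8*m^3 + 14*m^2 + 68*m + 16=-8*m^3 + 6*m^2 + 162*m + 40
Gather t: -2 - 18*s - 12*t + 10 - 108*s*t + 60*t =-18*s + t*(48 - 108*s) + 8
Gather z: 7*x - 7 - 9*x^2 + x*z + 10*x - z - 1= -9*x^2 + 17*x + z*(x - 1) - 8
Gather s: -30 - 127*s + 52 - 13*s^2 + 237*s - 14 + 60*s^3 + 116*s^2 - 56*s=60*s^3 + 103*s^2 + 54*s + 8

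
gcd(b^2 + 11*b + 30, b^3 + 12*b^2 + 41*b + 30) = b^2 + 11*b + 30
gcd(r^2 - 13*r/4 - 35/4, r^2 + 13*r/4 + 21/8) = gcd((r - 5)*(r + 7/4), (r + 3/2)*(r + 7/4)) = r + 7/4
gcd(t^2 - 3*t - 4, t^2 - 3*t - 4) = t^2 - 3*t - 4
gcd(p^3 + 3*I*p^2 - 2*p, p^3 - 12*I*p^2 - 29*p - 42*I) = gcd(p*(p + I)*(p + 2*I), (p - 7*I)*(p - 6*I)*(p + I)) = p + I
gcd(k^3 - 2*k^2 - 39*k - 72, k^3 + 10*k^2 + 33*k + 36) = k^2 + 6*k + 9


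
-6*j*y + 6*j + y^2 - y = (-6*j + y)*(y - 1)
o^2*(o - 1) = o^3 - o^2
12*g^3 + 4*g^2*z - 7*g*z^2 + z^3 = (-6*g + z)*(-2*g + z)*(g + z)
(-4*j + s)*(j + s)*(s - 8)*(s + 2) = -4*j^2*s^2 + 24*j^2*s + 64*j^2 - 3*j*s^3 + 18*j*s^2 + 48*j*s + s^4 - 6*s^3 - 16*s^2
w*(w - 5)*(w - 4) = w^3 - 9*w^2 + 20*w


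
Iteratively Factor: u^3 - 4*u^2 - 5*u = (u + 1)*(u^2 - 5*u) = u*(u + 1)*(u - 5)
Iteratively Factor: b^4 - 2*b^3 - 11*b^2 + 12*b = (b - 1)*(b^3 - b^2 - 12*b) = (b - 4)*(b - 1)*(b^2 + 3*b) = b*(b - 4)*(b - 1)*(b + 3)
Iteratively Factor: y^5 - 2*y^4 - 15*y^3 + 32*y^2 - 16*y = (y)*(y^4 - 2*y^3 - 15*y^2 + 32*y - 16) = y*(y - 1)*(y^3 - y^2 - 16*y + 16) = y*(y - 4)*(y - 1)*(y^2 + 3*y - 4) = y*(y - 4)*(y - 1)^2*(y + 4)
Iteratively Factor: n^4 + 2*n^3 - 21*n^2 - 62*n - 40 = (n - 5)*(n^3 + 7*n^2 + 14*n + 8) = (n - 5)*(n + 1)*(n^2 + 6*n + 8) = (n - 5)*(n + 1)*(n + 2)*(n + 4)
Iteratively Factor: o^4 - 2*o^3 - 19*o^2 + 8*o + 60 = (o + 3)*(o^3 - 5*o^2 - 4*o + 20) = (o - 5)*(o + 3)*(o^2 - 4) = (o - 5)*(o + 2)*(o + 3)*(o - 2)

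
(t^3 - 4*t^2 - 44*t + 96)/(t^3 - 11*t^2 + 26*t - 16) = (t + 6)/(t - 1)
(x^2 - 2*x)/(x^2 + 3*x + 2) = x*(x - 2)/(x^2 + 3*x + 2)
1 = 1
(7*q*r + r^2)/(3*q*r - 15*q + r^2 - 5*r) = r*(7*q + r)/(3*q*r - 15*q + r^2 - 5*r)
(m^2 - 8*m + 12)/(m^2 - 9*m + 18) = (m - 2)/(m - 3)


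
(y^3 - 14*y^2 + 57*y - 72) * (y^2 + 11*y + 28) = y^5 - 3*y^4 - 69*y^3 + 163*y^2 + 804*y - 2016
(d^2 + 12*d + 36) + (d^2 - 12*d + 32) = 2*d^2 + 68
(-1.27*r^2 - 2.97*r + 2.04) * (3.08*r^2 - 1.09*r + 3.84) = -3.9116*r^4 - 7.7633*r^3 + 4.6437*r^2 - 13.6284*r + 7.8336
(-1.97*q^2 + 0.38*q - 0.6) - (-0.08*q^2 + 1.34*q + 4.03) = -1.89*q^2 - 0.96*q - 4.63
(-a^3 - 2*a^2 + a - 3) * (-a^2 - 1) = a^5 + 2*a^4 + 5*a^2 - a + 3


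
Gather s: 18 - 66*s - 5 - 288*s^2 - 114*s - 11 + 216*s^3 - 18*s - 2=216*s^3 - 288*s^2 - 198*s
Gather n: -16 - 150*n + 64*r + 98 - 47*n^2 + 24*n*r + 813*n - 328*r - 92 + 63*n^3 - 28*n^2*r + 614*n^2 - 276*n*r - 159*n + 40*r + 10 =63*n^3 + n^2*(567 - 28*r) + n*(504 - 252*r) - 224*r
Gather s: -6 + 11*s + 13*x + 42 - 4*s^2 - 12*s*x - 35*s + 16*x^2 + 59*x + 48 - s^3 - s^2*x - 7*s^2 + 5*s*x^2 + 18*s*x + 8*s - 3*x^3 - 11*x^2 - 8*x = -s^3 + s^2*(-x - 11) + s*(5*x^2 + 6*x - 16) - 3*x^3 + 5*x^2 + 64*x + 84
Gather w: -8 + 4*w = 4*w - 8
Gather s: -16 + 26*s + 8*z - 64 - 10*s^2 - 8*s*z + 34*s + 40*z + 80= -10*s^2 + s*(60 - 8*z) + 48*z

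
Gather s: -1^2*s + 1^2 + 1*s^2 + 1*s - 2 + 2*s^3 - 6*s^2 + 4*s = 2*s^3 - 5*s^2 + 4*s - 1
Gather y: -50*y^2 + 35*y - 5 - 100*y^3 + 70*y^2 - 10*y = -100*y^3 + 20*y^2 + 25*y - 5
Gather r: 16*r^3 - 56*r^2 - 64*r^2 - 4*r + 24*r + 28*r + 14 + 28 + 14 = 16*r^3 - 120*r^2 + 48*r + 56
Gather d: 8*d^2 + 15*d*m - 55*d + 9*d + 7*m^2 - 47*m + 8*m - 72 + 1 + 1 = 8*d^2 + d*(15*m - 46) + 7*m^2 - 39*m - 70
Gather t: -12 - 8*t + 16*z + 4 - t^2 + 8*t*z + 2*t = -t^2 + t*(8*z - 6) + 16*z - 8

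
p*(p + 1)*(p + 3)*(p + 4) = p^4 + 8*p^3 + 19*p^2 + 12*p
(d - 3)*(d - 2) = d^2 - 5*d + 6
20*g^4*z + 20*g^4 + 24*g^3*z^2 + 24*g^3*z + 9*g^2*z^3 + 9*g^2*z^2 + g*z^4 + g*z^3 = (2*g + z)^2*(5*g + z)*(g*z + g)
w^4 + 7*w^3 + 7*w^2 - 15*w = w*(w - 1)*(w + 3)*(w + 5)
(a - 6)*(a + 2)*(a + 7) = a^3 + 3*a^2 - 40*a - 84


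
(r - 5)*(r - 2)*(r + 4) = r^3 - 3*r^2 - 18*r + 40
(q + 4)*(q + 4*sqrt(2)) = q^2 + 4*q + 4*sqrt(2)*q + 16*sqrt(2)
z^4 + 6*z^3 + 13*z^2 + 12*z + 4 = (z + 1)^2*(z + 2)^2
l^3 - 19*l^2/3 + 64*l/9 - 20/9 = (l - 5)*(l - 2/3)^2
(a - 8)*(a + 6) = a^2 - 2*a - 48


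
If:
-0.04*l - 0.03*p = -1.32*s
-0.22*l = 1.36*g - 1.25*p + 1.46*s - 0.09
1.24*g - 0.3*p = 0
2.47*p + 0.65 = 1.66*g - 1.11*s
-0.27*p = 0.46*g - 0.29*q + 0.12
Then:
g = -0.07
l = -0.67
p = -0.30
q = 0.02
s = -0.03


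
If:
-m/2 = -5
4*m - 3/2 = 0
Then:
No Solution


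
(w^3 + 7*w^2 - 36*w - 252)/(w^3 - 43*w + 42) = (w + 6)/(w - 1)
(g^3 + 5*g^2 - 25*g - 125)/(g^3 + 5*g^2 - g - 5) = (g^2 - 25)/(g^2 - 1)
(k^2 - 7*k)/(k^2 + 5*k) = (k - 7)/(k + 5)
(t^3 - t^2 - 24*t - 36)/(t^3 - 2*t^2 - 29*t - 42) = (t - 6)/(t - 7)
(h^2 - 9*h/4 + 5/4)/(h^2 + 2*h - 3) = (h - 5/4)/(h + 3)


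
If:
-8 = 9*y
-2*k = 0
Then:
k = 0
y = -8/9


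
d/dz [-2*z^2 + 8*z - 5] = 8 - 4*z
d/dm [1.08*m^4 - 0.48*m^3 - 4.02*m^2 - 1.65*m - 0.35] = 4.32*m^3 - 1.44*m^2 - 8.04*m - 1.65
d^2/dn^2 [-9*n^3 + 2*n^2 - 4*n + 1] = 4 - 54*n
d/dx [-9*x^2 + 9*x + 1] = 9 - 18*x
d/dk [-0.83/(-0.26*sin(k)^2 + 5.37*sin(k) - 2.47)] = (4.4571 - 0.4316*sin(k))*cos(k)/(0.26*sin(k)^2 - 5.37*sin(k) + 2.47)^2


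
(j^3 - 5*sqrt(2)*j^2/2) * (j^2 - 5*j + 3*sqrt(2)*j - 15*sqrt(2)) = j^5 - 5*j^4 + sqrt(2)*j^4/2 - 15*j^3 - 5*sqrt(2)*j^3/2 + 75*j^2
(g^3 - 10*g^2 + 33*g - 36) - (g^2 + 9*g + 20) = g^3 - 11*g^2 + 24*g - 56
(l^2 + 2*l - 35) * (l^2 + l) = l^4 + 3*l^3 - 33*l^2 - 35*l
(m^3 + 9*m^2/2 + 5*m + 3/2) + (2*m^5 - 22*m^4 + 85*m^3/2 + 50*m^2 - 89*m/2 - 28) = 2*m^5 - 22*m^4 + 87*m^3/2 + 109*m^2/2 - 79*m/2 - 53/2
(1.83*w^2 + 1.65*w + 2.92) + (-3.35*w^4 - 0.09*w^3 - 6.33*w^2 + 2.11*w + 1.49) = -3.35*w^4 - 0.09*w^3 - 4.5*w^2 + 3.76*w + 4.41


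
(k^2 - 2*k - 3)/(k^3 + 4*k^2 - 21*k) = (k + 1)/(k*(k + 7))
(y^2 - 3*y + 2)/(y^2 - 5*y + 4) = (y - 2)/(y - 4)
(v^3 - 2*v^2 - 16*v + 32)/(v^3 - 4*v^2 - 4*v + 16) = (v + 4)/(v + 2)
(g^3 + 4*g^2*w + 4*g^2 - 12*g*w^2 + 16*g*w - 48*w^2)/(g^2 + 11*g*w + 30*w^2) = (g^2 - 2*g*w + 4*g - 8*w)/(g + 5*w)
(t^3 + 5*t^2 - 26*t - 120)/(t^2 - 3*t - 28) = (t^2 + t - 30)/(t - 7)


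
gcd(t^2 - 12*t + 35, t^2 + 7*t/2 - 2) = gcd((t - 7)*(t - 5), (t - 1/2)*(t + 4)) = 1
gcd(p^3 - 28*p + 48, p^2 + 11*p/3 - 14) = p + 6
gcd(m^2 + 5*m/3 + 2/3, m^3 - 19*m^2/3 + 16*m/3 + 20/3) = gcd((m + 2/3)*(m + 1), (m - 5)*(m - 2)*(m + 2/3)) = m + 2/3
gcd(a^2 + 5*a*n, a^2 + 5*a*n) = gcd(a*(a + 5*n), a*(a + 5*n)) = a^2 + 5*a*n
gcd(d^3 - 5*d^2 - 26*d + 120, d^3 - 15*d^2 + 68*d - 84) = d - 6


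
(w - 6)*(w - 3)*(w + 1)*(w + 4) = w^4 - 4*w^3 - 23*w^2 + 54*w + 72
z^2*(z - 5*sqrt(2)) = z^3 - 5*sqrt(2)*z^2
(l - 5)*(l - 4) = l^2 - 9*l + 20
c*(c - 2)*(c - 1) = c^3 - 3*c^2 + 2*c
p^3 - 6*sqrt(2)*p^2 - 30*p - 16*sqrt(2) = (p - 8*sqrt(2))*(p + sqrt(2))^2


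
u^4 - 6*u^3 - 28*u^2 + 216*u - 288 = (u - 6)*(u - 4)*(u - 2)*(u + 6)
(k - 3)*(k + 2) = k^2 - k - 6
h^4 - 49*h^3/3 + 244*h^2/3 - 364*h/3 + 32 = (h - 8)*(h - 6)*(h - 2)*(h - 1/3)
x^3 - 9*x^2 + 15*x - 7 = (x - 7)*(x - 1)^2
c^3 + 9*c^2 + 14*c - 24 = (c - 1)*(c + 4)*(c + 6)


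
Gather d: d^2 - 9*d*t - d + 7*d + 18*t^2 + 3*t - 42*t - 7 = d^2 + d*(6 - 9*t) + 18*t^2 - 39*t - 7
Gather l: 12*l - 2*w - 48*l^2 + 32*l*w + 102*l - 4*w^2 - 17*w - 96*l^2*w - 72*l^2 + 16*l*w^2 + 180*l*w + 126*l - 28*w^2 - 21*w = l^2*(-96*w - 120) + l*(16*w^2 + 212*w + 240) - 32*w^2 - 40*w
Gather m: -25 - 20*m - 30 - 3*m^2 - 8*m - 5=-3*m^2 - 28*m - 60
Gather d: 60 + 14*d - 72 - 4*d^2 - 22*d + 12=-4*d^2 - 8*d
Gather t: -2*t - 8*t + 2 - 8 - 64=-10*t - 70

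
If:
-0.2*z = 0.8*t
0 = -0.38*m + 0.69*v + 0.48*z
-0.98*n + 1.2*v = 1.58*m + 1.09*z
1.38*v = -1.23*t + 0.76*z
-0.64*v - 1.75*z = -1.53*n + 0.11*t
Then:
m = 0.00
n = 0.00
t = 0.00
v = 0.00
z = 0.00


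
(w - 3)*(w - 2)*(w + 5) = w^3 - 19*w + 30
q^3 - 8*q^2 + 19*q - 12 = (q - 4)*(q - 3)*(q - 1)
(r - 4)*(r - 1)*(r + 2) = r^3 - 3*r^2 - 6*r + 8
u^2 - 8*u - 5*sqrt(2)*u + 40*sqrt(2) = (u - 8)*(u - 5*sqrt(2))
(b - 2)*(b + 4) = b^2 + 2*b - 8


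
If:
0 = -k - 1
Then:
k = -1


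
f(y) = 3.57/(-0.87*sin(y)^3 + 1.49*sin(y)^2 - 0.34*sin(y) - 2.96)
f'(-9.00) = -1.04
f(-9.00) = -1.42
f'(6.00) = 0.63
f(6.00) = -1.31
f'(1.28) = -0.02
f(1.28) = -1.33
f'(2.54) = 0.19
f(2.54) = -1.26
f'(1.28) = -0.02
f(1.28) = -1.33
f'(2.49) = 0.18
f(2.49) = -1.27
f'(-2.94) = -0.46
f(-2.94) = -1.26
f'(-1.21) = 17.46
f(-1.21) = -5.71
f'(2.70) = 0.18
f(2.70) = -1.23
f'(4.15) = -7.73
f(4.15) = -3.31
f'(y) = 3.57*(2.61*sin(y)^2*cos(y) - 2.98*sin(y)*cos(y) + 0.34*cos(y))/(-0.87*sin(y)^3 + 1.49*sin(y)^2 - 0.34*sin(y) - 2.96)^2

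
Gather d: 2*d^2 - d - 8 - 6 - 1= 2*d^2 - d - 15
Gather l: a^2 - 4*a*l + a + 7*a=a^2 - 4*a*l + 8*a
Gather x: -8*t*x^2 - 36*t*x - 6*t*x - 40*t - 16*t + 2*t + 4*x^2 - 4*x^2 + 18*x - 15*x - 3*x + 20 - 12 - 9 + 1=-8*t*x^2 - 42*t*x - 54*t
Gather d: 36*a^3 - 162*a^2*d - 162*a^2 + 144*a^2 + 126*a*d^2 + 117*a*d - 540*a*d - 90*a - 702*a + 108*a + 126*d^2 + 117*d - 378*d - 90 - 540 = 36*a^3 - 18*a^2 - 684*a + d^2*(126*a + 126) + d*(-162*a^2 - 423*a - 261) - 630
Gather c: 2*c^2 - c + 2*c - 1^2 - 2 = 2*c^2 + c - 3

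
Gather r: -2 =-2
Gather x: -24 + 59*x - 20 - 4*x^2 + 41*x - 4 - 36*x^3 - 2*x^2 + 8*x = -36*x^3 - 6*x^2 + 108*x - 48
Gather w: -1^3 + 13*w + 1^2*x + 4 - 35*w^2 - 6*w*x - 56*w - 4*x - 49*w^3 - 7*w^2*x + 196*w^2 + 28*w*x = -49*w^3 + w^2*(161 - 7*x) + w*(22*x - 43) - 3*x + 3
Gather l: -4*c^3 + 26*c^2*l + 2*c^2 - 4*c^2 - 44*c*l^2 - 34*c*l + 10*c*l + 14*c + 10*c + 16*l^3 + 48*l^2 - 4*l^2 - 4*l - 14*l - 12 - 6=-4*c^3 - 2*c^2 + 24*c + 16*l^3 + l^2*(44 - 44*c) + l*(26*c^2 - 24*c - 18) - 18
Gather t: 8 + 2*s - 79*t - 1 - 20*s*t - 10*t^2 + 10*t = 2*s - 10*t^2 + t*(-20*s - 69) + 7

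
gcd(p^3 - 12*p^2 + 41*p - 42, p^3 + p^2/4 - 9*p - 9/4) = p - 3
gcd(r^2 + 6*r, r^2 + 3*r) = r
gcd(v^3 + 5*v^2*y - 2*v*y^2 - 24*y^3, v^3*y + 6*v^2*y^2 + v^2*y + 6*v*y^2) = 1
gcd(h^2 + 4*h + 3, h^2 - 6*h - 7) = h + 1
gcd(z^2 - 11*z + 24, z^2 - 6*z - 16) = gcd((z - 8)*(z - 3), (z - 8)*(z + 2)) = z - 8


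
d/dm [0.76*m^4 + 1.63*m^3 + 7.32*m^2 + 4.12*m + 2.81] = 3.04*m^3 + 4.89*m^2 + 14.64*m + 4.12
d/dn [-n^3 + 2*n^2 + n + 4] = -3*n^2 + 4*n + 1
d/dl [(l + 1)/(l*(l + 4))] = (-l^2 - 2*l - 4)/(l^2*(l^2 + 8*l + 16))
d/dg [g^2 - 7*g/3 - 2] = 2*g - 7/3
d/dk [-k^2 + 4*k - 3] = 4 - 2*k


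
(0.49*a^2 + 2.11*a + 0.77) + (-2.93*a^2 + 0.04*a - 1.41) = -2.44*a^2 + 2.15*a - 0.64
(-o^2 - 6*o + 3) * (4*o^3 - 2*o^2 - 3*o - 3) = -4*o^5 - 22*o^4 + 27*o^3 + 15*o^2 + 9*o - 9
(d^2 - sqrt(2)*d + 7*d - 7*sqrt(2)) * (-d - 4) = -d^3 - 11*d^2 + sqrt(2)*d^2 - 28*d + 11*sqrt(2)*d + 28*sqrt(2)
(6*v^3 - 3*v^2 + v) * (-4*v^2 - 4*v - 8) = -24*v^5 - 12*v^4 - 40*v^3 + 20*v^2 - 8*v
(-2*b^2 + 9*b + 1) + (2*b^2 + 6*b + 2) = 15*b + 3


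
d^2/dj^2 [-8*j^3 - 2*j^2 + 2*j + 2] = -48*j - 4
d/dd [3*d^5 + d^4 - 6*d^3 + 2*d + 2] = 15*d^4 + 4*d^3 - 18*d^2 + 2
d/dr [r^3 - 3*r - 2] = 3*r^2 - 3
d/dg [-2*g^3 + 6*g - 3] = 6 - 6*g^2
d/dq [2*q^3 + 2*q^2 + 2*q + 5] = 6*q^2 + 4*q + 2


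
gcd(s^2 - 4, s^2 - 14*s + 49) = 1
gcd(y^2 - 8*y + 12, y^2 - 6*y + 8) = y - 2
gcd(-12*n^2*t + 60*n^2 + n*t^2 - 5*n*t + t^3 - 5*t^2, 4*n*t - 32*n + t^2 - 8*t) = 4*n + t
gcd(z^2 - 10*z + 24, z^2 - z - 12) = z - 4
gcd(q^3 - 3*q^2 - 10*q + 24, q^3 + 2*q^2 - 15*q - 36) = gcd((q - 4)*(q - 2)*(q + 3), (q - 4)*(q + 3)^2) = q^2 - q - 12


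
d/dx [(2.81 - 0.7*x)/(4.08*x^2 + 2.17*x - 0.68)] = (2.856*x^2 - 22.9296*x - 5.6217)/(16.6464*x^4 + 17.7072*x^3 - 0.839900000000001*x^2 - 2.9512*x + 0.4624)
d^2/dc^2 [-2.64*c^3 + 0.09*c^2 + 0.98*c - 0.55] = 0.18 - 15.84*c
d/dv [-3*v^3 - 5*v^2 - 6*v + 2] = -9*v^2 - 10*v - 6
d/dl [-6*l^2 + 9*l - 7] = 9 - 12*l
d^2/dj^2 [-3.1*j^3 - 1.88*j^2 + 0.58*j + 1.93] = -18.6*j - 3.76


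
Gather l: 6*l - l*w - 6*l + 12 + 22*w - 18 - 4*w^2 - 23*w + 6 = -l*w - 4*w^2 - w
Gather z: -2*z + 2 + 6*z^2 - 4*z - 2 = 6*z^2 - 6*z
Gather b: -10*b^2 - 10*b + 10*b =-10*b^2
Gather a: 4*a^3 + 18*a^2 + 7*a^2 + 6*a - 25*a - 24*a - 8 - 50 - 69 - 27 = 4*a^3 + 25*a^2 - 43*a - 154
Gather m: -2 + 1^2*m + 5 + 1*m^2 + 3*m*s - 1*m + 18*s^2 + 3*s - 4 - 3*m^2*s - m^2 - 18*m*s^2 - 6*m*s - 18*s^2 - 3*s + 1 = -3*m^2*s + m*(-18*s^2 - 3*s)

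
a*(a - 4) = a^2 - 4*a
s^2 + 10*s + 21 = (s + 3)*(s + 7)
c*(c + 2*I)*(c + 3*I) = c^3 + 5*I*c^2 - 6*c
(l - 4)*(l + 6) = l^2 + 2*l - 24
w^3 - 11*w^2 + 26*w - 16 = (w - 8)*(w - 2)*(w - 1)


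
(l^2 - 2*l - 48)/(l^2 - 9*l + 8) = (l + 6)/(l - 1)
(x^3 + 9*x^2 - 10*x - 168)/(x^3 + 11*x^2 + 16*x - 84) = (x - 4)/(x - 2)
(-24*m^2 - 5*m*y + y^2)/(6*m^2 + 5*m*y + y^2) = (-8*m + y)/(2*m + y)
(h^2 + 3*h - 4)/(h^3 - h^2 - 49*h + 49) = (h + 4)/(h^2 - 49)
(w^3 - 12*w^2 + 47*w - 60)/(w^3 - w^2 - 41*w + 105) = (w - 4)/(w + 7)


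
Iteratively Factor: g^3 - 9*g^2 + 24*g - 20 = (g - 2)*(g^2 - 7*g + 10) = (g - 5)*(g - 2)*(g - 2)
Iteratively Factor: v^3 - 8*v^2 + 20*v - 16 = (v - 2)*(v^2 - 6*v + 8) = (v - 4)*(v - 2)*(v - 2)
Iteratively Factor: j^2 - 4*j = (j - 4)*(j)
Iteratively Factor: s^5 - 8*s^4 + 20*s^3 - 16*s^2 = (s - 4)*(s^4 - 4*s^3 + 4*s^2) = (s - 4)*(s - 2)*(s^3 - 2*s^2) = (s - 4)*(s - 2)^2*(s^2) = s*(s - 4)*(s - 2)^2*(s)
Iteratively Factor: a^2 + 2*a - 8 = (a - 2)*(a + 4)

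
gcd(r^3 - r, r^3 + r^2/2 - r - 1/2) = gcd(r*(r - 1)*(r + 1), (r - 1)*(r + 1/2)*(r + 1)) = r^2 - 1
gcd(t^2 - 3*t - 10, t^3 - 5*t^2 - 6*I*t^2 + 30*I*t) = t - 5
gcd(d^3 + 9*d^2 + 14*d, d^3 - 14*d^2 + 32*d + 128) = d + 2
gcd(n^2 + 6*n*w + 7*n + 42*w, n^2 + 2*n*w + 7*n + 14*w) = n + 7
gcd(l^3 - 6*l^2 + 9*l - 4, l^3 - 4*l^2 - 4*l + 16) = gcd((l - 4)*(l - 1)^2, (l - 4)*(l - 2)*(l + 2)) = l - 4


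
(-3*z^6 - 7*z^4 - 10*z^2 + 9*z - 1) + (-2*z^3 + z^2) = -3*z^6 - 7*z^4 - 2*z^3 - 9*z^2 + 9*z - 1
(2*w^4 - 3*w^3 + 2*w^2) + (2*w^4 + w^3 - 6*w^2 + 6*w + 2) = 4*w^4 - 2*w^3 - 4*w^2 + 6*w + 2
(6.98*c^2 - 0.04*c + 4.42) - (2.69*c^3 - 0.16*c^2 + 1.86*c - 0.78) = -2.69*c^3 + 7.14*c^2 - 1.9*c + 5.2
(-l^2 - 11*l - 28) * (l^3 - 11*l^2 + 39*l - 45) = -l^5 + 54*l^3 - 76*l^2 - 597*l + 1260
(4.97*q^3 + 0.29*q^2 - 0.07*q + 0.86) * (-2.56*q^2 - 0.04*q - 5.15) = -12.7232*q^5 - 0.9412*q^4 - 25.4279*q^3 - 3.6923*q^2 + 0.3261*q - 4.429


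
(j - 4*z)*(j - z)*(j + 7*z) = j^3 + 2*j^2*z - 31*j*z^2 + 28*z^3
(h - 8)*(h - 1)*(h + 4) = h^3 - 5*h^2 - 28*h + 32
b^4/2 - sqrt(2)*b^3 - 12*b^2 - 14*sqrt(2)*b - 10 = (b/2 + sqrt(2)/2)*(b - 5*sqrt(2))*(b + sqrt(2))^2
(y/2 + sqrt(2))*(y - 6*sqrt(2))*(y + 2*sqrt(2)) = y^3/2 - sqrt(2)*y^2 - 20*y - 24*sqrt(2)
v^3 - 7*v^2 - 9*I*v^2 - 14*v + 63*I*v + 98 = (v - 7)*(v - 7*I)*(v - 2*I)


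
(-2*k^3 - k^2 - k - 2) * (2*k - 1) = -4*k^4 - k^2 - 3*k + 2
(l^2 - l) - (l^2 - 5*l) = 4*l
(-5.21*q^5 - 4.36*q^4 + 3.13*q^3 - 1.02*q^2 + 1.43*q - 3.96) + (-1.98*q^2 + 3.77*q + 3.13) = -5.21*q^5 - 4.36*q^4 + 3.13*q^3 - 3.0*q^2 + 5.2*q - 0.83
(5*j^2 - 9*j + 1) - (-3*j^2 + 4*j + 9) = 8*j^2 - 13*j - 8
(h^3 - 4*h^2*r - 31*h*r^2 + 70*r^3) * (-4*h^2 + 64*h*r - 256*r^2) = -4*h^5 + 80*h^4*r - 388*h^3*r^2 - 1240*h^2*r^3 + 12416*h*r^4 - 17920*r^5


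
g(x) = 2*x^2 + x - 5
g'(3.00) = 13.00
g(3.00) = 16.00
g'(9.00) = 37.00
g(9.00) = 166.00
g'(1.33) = 6.32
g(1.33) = -0.13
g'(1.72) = 7.88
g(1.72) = 2.64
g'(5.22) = 21.88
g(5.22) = 54.72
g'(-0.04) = 0.84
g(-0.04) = -5.04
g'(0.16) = 1.64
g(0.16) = -4.79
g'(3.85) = 16.40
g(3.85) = 28.50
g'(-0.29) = -0.16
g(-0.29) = -5.12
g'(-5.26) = -20.04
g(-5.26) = 45.08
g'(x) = 4*x + 1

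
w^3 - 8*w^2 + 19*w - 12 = (w - 4)*(w - 3)*(w - 1)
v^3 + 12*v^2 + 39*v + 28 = (v + 1)*(v + 4)*(v + 7)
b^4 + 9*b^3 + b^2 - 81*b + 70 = (b - 2)*(b - 1)*(b + 5)*(b + 7)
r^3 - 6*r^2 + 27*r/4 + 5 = (r - 4)*(r - 5/2)*(r + 1/2)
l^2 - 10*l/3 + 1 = (l - 3)*(l - 1/3)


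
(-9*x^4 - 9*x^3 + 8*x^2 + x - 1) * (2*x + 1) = -18*x^5 - 27*x^4 + 7*x^3 + 10*x^2 - x - 1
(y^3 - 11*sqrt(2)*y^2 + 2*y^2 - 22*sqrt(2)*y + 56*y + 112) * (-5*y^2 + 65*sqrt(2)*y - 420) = -5*y^5 - 10*y^4 + 120*sqrt(2)*y^4 - 2130*y^3 + 240*sqrt(2)*y^3 - 4260*y^2 + 8260*sqrt(2)*y^2 - 23520*y + 16520*sqrt(2)*y - 47040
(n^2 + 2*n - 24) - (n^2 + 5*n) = -3*n - 24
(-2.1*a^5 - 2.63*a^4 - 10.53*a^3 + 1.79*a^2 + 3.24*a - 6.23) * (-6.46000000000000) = 13.566*a^5 + 16.9898*a^4 + 68.0238*a^3 - 11.5634*a^2 - 20.9304*a + 40.2458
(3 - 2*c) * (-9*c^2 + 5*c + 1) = 18*c^3 - 37*c^2 + 13*c + 3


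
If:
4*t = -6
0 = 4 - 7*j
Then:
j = 4/7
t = -3/2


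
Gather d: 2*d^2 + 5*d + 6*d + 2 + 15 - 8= 2*d^2 + 11*d + 9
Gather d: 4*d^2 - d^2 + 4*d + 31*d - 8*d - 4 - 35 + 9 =3*d^2 + 27*d - 30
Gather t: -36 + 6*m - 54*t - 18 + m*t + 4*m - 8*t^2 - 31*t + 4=10*m - 8*t^2 + t*(m - 85) - 50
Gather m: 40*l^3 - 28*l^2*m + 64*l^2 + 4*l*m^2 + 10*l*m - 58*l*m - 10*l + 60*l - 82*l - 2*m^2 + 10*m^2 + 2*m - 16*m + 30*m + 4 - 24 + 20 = 40*l^3 + 64*l^2 - 32*l + m^2*(4*l + 8) + m*(-28*l^2 - 48*l + 16)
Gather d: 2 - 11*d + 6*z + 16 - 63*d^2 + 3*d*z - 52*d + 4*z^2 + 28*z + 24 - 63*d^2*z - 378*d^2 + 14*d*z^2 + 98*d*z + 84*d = d^2*(-63*z - 441) + d*(14*z^2 + 101*z + 21) + 4*z^2 + 34*z + 42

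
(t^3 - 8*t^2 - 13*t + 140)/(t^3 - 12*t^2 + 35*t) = (t + 4)/t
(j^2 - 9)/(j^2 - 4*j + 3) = (j + 3)/(j - 1)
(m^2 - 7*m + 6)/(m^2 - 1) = (m - 6)/(m + 1)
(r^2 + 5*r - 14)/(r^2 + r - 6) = (r + 7)/(r + 3)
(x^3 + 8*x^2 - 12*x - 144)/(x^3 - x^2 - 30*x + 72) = (x + 6)/(x - 3)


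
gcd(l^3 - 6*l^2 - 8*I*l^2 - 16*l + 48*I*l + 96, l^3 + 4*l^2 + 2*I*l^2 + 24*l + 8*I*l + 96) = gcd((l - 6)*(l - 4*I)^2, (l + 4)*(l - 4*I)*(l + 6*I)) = l - 4*I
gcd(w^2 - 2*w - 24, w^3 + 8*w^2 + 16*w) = w + 4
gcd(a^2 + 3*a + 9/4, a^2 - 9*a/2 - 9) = a + 3/2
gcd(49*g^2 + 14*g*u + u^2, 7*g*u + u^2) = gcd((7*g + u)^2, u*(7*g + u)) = 7*g + u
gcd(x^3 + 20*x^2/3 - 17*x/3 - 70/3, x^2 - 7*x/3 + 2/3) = x - 2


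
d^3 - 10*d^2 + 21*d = d*(d - 7)*(d - 3)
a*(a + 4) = a^2 + 4*a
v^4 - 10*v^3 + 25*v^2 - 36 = (v - 6)*(v - 3)*(v - 2)*(v + 1)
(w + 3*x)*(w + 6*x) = w^2 + 9*w*x + 18*x^2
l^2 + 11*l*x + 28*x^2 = (l + 4*x)*(l + 7*x)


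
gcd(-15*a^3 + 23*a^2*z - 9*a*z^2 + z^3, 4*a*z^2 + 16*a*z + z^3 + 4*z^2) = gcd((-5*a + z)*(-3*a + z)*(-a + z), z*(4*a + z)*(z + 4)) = 1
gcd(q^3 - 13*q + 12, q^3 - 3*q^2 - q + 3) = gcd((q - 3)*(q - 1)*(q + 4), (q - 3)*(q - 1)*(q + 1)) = q^2 - 4*q + 3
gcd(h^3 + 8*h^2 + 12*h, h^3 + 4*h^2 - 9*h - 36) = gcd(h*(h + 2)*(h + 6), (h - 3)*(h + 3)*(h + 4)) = 1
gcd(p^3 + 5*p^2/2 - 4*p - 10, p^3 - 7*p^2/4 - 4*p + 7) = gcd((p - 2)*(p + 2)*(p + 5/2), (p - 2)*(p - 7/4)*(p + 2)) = p^2 - 4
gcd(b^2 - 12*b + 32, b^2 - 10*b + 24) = b - 4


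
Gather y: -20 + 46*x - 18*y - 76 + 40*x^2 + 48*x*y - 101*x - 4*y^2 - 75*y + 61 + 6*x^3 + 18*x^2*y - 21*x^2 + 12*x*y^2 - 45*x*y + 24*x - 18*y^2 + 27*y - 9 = 6*x^3 + 19*x^2 - 31*x + y^2*(12*x - 22) + y*(18*x^2 + 3*x - 66) - 44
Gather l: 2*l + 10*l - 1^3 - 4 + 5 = 12*l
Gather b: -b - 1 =-b - 1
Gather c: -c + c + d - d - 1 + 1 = 0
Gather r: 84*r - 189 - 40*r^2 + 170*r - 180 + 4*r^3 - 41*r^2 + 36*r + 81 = 4*r^3 - 81*r^2 + 290*r - 288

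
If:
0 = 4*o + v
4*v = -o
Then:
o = 0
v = 0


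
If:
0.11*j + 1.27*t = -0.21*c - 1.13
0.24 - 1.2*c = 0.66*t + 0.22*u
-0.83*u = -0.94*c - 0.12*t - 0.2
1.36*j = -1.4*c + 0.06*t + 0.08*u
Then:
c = 0.57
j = -0.59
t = -0.93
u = 0.76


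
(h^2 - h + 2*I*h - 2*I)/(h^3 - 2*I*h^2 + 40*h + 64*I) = (h - 1)/(h^2 - 4*I*h + 32)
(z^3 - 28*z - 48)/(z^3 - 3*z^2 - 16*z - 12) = (z + 4)/(z + 1)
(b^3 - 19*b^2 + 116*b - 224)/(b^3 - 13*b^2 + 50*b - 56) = (b - 8)/(b - 2)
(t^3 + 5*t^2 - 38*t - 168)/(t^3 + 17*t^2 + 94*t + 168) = (t - 6)/(t + 6)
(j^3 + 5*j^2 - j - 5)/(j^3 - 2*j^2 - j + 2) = (j + 5)/(j - 2)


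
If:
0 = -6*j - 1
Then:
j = -1/6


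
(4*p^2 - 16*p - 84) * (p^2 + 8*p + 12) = 4*p^4 + 16*p^3 - 164*p^2 - 864*p - 1008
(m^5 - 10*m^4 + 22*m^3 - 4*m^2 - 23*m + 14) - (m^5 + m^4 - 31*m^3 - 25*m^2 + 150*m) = -11*m^4 + 53*m^3 + 21*m^2 - 173*m + 14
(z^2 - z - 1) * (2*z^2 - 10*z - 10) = 2*z^4 - 12*z^3 - 2*z^2 + 20*z + 10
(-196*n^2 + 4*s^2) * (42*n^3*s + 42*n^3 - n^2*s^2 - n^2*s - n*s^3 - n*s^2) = -8232*n^5*s - 8232*n^5 + 196*n^4*s^2 + 196*n^4*s + 364*n^3*s^3 + 364*n^3*s^2 - 4*n^2*s^4 - 4*n^2*s^3 - 4*n*s^5 - 4*n*s^4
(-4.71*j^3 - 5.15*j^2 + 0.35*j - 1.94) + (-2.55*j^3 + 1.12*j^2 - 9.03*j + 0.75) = -7.26*j^3 - 4.03*j^2 - 8.68*j - 1.19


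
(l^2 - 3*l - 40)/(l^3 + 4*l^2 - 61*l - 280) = 1/(l + 7)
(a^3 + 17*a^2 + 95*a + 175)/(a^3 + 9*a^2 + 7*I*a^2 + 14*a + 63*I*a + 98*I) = (a^2 + 10*a + 25)/(a^2 + a*(2 + 7*I) + 14*I)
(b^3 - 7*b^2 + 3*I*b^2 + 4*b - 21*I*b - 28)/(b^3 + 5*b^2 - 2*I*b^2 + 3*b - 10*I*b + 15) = (b^3 + b^2*(-7 + 3*I) + b*(4 - 21*I) - 28)/(b^3 + b^2*(5 - 2*I) + b*(3 - 10*I) + 15)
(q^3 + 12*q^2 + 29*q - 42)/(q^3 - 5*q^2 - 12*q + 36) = (q^3 + 12*q^2 + 29*q - 42)/(q^3 - 5*q^2 - 12*q + 36)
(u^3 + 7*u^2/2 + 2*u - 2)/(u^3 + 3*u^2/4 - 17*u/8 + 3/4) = 4*(u + 2)/(4*u - 3)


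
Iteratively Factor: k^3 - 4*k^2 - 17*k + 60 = (k - 5)*(k^2 + k - 12) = (k - 5)*(k + 4)*(k - 3)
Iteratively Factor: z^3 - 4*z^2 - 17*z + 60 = (z - 3)*(z^2 - z - 20) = (z - 5)*(z - 3)*(z + 4)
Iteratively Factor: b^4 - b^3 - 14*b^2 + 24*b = (b - 2)*(b^3 + b^2 - 12*b) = b*(b - 2)*(b^2 + b - 12) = b*(b - 2)*(b + 4)*(b - 3)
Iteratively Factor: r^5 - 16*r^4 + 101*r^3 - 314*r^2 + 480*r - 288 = (r - 2)*(r^4 - 14*r^3 + 73*r^2 - 168*r + 144) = (r - 3)*(r - 2)*(r^3 - 11*r^2 + 40*r - 48) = (r - 4)*(r - 3)*(r - 2)*(r^2 - 7*r + 12) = (r - 4)*(r - 3)^2*(r - 2)*(r - 4)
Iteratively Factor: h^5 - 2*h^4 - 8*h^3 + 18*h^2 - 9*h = (h)*(h^4 - 2*h^3 - 8*h^2 + 18*h - 9) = h*(h - 1)*(h^3 - h^2 - 9*h + 9) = h*(h - 1)*(h + 3)*(h^2 - 4*h + 3) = h*(h - 3)*(h - 1)*(h + 3)*(h - 1)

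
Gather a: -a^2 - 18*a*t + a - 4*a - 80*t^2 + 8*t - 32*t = -a^2 + a*(-18*t - 3) - 80*t^2 - 24*t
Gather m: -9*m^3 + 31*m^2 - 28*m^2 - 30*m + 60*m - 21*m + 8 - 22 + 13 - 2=-9*m^3 + 3*m^2 + 9*m - 3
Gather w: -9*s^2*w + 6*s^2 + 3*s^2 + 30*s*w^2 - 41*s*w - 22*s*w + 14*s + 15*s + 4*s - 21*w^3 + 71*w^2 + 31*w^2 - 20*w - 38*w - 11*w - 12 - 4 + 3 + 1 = 9*s^2 + 33*s - 21*w^3 + w^2*(30*s + 102) + w*(-9*s^2 - 63*s - 69) - 12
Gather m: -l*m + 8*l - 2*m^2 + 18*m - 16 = 8*l - 2*m^2 + m*(18 - l) - 16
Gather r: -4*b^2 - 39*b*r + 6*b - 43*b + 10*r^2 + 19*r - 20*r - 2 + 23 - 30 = -4*b^2 - 37*b + 10*r^2 + r*(-39*b - 1) - 9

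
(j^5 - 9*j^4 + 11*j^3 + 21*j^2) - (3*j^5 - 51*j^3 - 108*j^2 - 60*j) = -2*j^5 - 9*j^4 + 62*j^3 + 129*j^2 + 60*j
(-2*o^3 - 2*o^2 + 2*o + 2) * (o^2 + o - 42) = -2*o^5 - 4*o^4 + 84*o^3 + 88*o^2 - 82*o - 84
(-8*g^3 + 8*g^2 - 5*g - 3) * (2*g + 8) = -16*g^4 - 48*g^3 + 54*g^2 - 46*g - 24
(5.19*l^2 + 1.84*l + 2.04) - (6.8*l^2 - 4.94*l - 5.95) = -1.61*l^2 + 6.78*l + 7.99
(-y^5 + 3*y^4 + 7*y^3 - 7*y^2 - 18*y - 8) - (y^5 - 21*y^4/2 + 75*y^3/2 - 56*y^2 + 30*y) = -2*y^5 + 27*y^4/2 - 61*y^3/2 + 49*y^2 - 48*y - 8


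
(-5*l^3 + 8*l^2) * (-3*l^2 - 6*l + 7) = 15*l^5 + 6*l^4 - 83*l^3 + 56*l^2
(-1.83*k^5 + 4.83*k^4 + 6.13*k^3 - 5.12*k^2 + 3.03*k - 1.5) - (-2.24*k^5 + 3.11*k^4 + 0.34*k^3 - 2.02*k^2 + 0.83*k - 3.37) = 0.41*k^5 + 1.72*k^4 + 5.79*k^3 - 3.1*k^2 + 2.2*k + 1.87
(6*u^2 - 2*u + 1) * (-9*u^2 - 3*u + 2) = -54*u^4 + 9*u^2 - 7*u + 2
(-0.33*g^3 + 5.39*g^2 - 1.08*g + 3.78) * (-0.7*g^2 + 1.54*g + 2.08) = 0.231*g^5 - 4.2812*g^4 + 8.3702*g^3 + 6.902*g^2 + 3.5748*g + 7.8624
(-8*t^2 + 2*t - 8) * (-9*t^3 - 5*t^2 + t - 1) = 72*t^5 + 22*t^4 + 54*t^3 + 50*t^2 - 10*t + 8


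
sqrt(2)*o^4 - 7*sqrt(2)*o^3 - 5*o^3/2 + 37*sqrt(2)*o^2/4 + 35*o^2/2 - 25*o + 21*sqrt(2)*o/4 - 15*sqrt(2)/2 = (o - 5)*(o - 2)*(o - 3*sqrt(2)/2)*(sqrt(2)*o + 1/2)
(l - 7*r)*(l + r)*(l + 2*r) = l^3 - 4*l^2*r - 19*l*r^2 - 14*r^3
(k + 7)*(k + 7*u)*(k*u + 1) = k^3*u + 7*k^2*u^2 + 7*k^2*u + k^2 + 49*k*u^2 + 7*k*u + 7*k + 49*u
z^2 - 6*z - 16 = (z - 8)*(z + 2)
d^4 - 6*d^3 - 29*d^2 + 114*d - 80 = (d - 8)*(d - 2)*(d - 1)*(d + 5)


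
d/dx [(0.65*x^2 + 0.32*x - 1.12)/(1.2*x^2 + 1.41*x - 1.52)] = (0.5325*x^2 + 0.712*x + 1.0928)/(1.44*x^4 + 3.384*x^3 - 1.6599*x^2 - 4.2864*x + 2.3104)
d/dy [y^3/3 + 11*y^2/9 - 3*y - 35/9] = y^2 + 22*y/9 - 3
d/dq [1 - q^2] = -2*q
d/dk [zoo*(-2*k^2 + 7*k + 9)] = zoo*(k + 1)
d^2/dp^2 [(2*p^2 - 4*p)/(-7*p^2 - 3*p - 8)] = 28*(17*p^3 + 24*p^2 - 48*p - 16)/(343*p^6 + 441*p^5 + 1365*p^4 + 1035*p^3 + 1560*p^2 + 576*p + 512)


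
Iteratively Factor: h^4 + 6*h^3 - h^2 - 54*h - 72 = (h + 3)*(h^3 + 3*h^2 - 10*h - 24) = (h - 3)*(h + 3)*(h^2 + 6*h + 8) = (h - 3)*(h + 2)*(h + 3)*(h + 4)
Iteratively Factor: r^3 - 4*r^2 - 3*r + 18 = (r - 3)*(r^2 - r - 6) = (r - 3)^2*(r + 2)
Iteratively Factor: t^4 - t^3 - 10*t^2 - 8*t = (t + 2)*(t^3 - 3*t^2 - 4*t) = (t - 4)*(t + 2)*(t^2 + t) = (t - 4)*(t + 1)*(t + 2)*(t)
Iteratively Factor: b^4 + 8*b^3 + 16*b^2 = (b + 4)*(b^3 + 4*b^2) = (b + 4)^2*(b^2) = b*(b + 4)^2*(b)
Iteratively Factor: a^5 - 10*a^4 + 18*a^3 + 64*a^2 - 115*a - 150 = (a - 5)*(a^4 - 5*a^3 - 7*a^2 + 29*a + 30) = (a - 5)*(a + 2)*(a^3 - 7*a^2 + 7*a + 15) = (a - 5)*(a + 1)*(a + 2)*(a^2 - 8*a + 15) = (a - 5)^2*(a + 1)*(a + 2)*(a - 3)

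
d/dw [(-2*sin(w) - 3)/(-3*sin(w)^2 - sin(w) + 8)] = (-18*sin(w) + 3*cos(2*w) - 22)*cos(w)/(3*sin(w)^2 + sin(w) - 8)^2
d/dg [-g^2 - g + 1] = -2*g - 1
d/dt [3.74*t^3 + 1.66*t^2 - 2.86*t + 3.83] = 11.22*t^2 + 3.32*t - 2.86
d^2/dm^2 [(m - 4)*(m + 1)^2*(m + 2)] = 12*m^2 - 22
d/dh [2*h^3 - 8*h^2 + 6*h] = 6*h^2 - 16*h + 6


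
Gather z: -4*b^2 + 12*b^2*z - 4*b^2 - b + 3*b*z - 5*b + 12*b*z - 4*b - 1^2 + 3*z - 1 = -8*b^2 - 10*b + z*(12*b^2 + 15*b + 3) - 2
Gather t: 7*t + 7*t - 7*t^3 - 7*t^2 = -7*t^3 - 7*t^2 + 14*t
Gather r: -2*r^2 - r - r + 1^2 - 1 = -2*r^2 - 2*r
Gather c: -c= -c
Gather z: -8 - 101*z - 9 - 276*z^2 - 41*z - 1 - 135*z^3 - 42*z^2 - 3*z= -135*z^3 - 318*z^2 - 145*z - 18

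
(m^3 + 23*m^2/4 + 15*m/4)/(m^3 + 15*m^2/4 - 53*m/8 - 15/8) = 2*m*(4*m + 3)/(8*m^2 - 10*m - 3)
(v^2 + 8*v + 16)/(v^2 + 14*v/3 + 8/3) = 3*(v + 4)/(3*v + 2)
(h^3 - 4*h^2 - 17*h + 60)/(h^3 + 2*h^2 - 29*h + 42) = (h^2 - h - 20)/(h^2 + 5*h - 14)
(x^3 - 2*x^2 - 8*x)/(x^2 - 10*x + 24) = x*(x + 2)/(x - 6)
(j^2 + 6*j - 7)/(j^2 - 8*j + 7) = (j + 7)/(j - 7)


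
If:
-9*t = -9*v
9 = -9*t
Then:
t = -1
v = -1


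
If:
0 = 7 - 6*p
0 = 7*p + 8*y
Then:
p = 7/6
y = -49/48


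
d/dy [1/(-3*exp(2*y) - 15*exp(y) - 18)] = (2*exp(y) + 5)*exp(y)/(3*(exp(2*y) + 5*exp(y) + 6)^2)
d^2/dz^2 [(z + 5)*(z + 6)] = 2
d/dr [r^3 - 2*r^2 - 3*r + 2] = 3*r^2 - 4*r - 3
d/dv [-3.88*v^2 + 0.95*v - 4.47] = 0.95 - 7.76*v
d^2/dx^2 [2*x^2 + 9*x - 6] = 4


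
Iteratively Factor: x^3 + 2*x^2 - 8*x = (x)*(x^2 + 2*x - 8) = x*(x + 4)*(x - 2)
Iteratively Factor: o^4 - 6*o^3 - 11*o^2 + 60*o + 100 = (o + 2)*(o^3 - 8*o^2 + 5*o + 50) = (o - 5)*(o + 2)*(o^2 - 3*o - 10) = (o - 5)*(o + 2)^2*(o - 5)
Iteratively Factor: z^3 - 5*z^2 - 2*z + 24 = (z + 2)*(z^2 - 7*z + 12) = (z - 4)*(z + 2)*(z - 3)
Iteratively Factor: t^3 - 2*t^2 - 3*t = (t)*(t^2 - 2*t - 3) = t*(t - 3)*(t + 1)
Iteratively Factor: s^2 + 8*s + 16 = (s + 4)*(s + 4)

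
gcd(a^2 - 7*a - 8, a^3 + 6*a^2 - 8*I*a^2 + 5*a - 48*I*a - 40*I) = a + 1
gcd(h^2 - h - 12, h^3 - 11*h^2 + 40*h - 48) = h - 4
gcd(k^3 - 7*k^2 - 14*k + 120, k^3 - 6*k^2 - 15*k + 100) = k^2 - k - 20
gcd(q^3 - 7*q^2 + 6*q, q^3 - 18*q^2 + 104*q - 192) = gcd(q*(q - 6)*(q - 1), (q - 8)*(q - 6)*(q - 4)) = q - 6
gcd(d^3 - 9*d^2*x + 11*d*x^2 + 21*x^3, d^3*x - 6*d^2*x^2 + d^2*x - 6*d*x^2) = 1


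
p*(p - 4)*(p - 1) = p^3 - 5*p^2 + 4*p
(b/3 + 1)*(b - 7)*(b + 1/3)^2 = b^4/3 - 10*b^3/9 - 212*b^2/27 - 130*b/27 - 7/9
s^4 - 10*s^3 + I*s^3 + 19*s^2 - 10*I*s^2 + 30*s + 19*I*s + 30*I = (s - 6)*(s - 5)*(s + 1)*(s + I)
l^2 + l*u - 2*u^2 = (l - u)*(l + 2*u)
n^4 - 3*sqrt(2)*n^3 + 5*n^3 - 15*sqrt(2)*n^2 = n^2*(n + 5)*(n - 3*sqrt(2))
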